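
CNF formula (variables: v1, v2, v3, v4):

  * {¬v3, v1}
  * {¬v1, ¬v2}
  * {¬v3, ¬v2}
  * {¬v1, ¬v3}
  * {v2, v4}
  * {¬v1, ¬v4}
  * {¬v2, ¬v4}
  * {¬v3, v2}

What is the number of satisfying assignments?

Satisfying assignments:
  v1=F v2=F v3=F v4=T
  v1=F v2=T v3=F v4=F
Count: 2.

2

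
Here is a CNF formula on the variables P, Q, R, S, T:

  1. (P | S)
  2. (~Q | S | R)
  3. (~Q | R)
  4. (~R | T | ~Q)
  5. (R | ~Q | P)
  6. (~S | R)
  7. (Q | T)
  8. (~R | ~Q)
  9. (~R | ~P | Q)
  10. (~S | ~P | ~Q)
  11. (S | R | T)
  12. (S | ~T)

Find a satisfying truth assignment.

Branch on P: take P = False.
  then S is forced to True.
  then R is forced to True.
  then Q is forced to False.
  then T is forced to True.

P = 0, Q = 0, R = 1, S = 1, T = 1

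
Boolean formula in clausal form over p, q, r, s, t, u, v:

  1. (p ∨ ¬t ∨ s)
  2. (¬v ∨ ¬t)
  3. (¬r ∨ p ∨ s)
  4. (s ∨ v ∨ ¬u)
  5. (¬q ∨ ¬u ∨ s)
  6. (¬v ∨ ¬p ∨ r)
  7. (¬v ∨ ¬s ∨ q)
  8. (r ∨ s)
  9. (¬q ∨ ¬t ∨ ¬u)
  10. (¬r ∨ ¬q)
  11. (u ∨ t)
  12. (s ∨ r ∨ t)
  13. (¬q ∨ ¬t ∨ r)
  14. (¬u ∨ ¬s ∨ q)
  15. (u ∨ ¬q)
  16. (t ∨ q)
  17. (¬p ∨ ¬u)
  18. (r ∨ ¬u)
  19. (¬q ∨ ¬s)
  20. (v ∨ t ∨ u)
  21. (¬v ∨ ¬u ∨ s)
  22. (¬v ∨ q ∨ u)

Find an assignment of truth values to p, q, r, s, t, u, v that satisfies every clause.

p = False, q = False, r = True, s = True, t = True, u = False, v = False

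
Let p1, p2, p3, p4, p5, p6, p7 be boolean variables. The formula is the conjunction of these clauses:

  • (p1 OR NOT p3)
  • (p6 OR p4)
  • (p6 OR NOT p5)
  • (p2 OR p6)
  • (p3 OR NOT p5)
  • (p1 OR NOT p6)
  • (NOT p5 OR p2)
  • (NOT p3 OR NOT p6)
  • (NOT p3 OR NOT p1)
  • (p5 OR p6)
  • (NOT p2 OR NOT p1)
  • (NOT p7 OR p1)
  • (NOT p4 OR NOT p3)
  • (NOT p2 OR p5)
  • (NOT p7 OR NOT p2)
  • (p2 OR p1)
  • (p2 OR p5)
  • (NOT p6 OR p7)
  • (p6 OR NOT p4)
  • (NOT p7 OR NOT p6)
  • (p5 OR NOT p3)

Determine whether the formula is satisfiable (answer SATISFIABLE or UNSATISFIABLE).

p6 = True:
  propagation gives p1=True, p3=False, p5=False, p2=False; an empty clause results — contradiction.
p6 = False:
  propagation gives p4=True; an empty clause results — contradiction.
Every branch closes, so no satisfying assignment exists.

UNSATISFIABLE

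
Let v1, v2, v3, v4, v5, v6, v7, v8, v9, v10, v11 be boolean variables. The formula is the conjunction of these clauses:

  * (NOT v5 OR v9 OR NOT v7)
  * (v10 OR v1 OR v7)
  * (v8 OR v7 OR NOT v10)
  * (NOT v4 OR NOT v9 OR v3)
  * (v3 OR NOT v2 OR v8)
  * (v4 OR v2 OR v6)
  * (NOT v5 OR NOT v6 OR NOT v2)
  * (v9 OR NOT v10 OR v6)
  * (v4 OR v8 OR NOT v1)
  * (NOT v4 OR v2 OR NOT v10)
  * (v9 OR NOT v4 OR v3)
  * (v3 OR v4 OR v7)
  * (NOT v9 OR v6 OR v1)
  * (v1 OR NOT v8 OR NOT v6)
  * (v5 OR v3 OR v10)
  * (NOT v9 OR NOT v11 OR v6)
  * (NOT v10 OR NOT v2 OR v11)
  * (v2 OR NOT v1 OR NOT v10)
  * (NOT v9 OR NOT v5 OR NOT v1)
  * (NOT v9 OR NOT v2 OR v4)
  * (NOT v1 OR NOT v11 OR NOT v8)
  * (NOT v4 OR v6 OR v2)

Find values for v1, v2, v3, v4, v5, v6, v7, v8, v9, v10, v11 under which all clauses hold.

Pure literal: v3 appears only positively; assign v3 = True.
Set v1 = True and propagate.
Try v2 = False.
  then v10 is forced to False.
Set v4 = True and propagate.
  then v6 is forced to True.
For the remaining variables, v5 = True, v7 = False, v8 = False, v9 = False, v11 = True works.

v1=T, v2=F, v3=T, v4=T, v5=T, v6=T, v7=F, v8=F, v9=F, v10=F, v11=T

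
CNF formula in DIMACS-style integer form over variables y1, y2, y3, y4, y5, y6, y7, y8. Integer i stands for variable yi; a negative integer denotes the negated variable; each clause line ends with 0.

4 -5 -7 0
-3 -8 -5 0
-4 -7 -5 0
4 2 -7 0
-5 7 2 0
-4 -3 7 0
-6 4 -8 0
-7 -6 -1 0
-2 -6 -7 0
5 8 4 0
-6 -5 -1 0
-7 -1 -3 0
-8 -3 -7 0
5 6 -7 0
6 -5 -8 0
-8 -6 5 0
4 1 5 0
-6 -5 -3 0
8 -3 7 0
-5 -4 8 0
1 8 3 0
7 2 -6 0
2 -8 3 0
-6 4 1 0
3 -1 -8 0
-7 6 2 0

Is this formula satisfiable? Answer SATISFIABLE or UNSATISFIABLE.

SATISFIABLE

Try y1 = True.
The remaining clauses are satisfied by y2 = True, y3 = False, y4 = True, y5 = False, y6 = False, y7 = False, y8 = False.
Every clause has at least one true literal under this assignment.
So y1=T  y2=T  y3=F  y4=T  y5=F  y6=F  y7=F  y8=F is a satisfying assignment.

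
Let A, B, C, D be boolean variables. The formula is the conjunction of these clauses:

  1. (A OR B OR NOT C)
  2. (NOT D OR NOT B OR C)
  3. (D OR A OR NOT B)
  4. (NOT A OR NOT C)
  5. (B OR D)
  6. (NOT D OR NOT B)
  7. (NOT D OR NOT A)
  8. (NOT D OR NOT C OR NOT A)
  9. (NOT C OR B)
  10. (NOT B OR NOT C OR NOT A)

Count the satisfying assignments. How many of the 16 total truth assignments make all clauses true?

2

The models are:
  A=F B=F C=F D=T
  A=T B=T C=F D=F
Count: 2.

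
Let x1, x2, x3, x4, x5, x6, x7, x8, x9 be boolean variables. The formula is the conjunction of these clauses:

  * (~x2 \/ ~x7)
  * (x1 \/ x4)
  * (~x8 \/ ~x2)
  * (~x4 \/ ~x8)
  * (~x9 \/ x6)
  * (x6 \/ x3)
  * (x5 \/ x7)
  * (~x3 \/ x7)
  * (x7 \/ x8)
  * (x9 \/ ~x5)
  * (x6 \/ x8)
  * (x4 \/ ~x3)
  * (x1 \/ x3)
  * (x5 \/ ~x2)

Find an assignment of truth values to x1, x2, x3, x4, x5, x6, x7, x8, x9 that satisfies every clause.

x1 = T, x2 = F, x3 = F, x4 = F, x5 = T, x6 = T, x7 = T, x8 = T, x9 = T

Pure literal: x1 appears only positively; assign x1 = True.
Pure literal: x2 appears only negated; assign x2 = False.
Branch on x3: take x3 = False.
  then x6 is forced to True.
Set x4 = False and propagate.
Set x5 = True and propagate.
  then x9 is forced to True.
The remaining clauses are satisfied by x7 = True, x8 = True.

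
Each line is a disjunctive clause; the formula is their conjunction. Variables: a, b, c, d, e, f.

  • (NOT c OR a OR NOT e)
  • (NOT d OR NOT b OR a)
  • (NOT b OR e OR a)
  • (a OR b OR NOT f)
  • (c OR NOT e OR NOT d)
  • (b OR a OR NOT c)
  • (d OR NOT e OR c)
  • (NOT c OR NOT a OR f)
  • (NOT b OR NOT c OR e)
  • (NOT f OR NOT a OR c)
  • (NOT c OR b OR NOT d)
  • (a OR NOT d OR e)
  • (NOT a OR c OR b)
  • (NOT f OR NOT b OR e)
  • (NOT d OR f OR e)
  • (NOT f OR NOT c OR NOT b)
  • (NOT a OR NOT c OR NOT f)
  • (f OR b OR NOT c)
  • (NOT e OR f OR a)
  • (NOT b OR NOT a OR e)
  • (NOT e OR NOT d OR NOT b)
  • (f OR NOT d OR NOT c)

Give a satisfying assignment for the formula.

Branch on a: take a = False.
For the remaining variables, b = False, c = False, d = False, e = False, f = False works.

a = 0, b = 0, c = 0, d = 0, e = 0, f = 0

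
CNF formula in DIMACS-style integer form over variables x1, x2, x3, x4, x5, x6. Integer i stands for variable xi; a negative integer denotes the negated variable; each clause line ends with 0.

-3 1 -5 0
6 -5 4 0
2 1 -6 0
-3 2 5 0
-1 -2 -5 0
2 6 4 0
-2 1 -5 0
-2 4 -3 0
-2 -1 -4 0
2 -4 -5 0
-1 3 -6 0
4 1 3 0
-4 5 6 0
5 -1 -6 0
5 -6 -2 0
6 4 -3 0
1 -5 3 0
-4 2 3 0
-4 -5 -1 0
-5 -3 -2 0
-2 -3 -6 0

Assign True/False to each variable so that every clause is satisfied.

x1=True, x2=False, x3=True, x4=False, x5=True, x6=True

Branch on x1: take x1 = True.
For the remaining variables, x2 = False, x3 = True, x4 = False, x5 = True, x6 = True works.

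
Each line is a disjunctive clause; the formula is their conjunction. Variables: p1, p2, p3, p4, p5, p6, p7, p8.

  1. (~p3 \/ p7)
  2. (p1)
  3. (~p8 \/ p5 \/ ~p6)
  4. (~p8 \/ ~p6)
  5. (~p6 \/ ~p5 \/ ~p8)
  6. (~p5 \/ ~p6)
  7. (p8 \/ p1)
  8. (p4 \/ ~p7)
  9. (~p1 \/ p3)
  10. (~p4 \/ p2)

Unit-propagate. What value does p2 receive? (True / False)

True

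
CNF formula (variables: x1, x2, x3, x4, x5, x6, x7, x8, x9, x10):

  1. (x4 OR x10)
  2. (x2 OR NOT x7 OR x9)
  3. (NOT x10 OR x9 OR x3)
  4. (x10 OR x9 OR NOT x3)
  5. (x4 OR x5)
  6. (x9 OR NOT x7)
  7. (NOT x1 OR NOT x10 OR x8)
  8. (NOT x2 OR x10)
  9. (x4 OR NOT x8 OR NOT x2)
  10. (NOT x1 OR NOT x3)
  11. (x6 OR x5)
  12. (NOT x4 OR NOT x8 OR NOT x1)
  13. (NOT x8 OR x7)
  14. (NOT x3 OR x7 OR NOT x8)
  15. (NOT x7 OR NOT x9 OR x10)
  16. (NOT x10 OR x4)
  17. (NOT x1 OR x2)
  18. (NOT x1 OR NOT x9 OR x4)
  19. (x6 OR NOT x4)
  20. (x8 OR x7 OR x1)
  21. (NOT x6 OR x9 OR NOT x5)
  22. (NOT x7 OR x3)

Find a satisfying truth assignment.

x1=F, x2=T, x3=T, x4=T, x5=F, x6=T, x7=T, x8=T, x9=T, x10=T

Branch on x1: take x1 = False.
Try x2 = True.
  then x10 is forced to True.
  then x4 is forced to True.
  then x6 is forced to True.
Set x3 = True and propagate.
The remaining clauses are satisfied by x5 = False, x7 = True, x8 = True, x9 = True.
Every clause has at least one true literal under this assignment.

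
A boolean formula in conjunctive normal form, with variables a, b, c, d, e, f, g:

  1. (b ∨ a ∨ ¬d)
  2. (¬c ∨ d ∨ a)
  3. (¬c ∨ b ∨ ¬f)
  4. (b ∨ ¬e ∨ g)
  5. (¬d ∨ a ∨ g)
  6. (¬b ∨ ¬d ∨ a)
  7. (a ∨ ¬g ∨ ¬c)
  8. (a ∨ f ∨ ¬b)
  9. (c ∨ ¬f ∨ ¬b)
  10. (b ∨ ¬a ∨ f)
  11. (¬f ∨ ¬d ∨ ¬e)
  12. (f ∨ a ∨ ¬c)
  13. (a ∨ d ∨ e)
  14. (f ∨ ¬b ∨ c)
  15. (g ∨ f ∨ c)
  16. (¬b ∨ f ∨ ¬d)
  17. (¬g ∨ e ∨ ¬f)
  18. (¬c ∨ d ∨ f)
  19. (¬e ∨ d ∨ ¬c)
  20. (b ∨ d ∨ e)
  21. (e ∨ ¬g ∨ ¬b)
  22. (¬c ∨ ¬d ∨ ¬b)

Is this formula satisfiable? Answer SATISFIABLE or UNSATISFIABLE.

SATISFIABLE

Branch on a: take a = True.
The remaining clauses are satisfied by b = False, c = False, d = True, e = False, f = True, g = False.
So a = True, b = False, c = False, d = True, e = False, f = True, g = False is a satisfying assignment.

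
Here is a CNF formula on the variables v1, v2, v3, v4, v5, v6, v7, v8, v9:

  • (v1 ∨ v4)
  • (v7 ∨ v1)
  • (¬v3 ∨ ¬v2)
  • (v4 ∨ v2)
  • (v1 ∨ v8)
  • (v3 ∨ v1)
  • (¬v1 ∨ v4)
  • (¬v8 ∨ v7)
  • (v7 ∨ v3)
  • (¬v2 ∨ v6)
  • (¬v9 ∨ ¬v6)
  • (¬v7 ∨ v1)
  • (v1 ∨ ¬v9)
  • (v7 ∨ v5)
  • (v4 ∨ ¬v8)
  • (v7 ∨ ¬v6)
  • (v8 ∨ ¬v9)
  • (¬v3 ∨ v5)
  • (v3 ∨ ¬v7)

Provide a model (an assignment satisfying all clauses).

v1=T, v2=F, v3=T, v4=T, v5=T, v6=F, v7=T, v8=T, v9=T

v4 occurs only positively in the remaining clauses — set v4 = True.
Pure literal: v5 appears only positively; assign v5 = True.
Set v1 = True and propagate.
Set v2 = False and propagate.
Branch on v3: take v3 = True.
For the remaining variables, v6 = False, v7 = True, v8 = True, v9 = True works.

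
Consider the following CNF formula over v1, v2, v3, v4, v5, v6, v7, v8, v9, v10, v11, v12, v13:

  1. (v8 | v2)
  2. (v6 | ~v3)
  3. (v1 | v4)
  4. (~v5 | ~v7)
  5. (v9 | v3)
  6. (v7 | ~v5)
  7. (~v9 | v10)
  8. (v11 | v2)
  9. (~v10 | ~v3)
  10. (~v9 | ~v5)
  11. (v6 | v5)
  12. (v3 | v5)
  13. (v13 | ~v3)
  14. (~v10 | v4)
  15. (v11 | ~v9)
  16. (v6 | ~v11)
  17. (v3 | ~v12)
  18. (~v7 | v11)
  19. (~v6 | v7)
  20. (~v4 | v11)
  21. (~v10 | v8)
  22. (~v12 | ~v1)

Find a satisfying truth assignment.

v1=F  v2=F  v3=T  v4=T  v5=F  v6=T  v7=T  v8=T  v9=F  v10=F  v11=T  v12=F  v13=T

Pure literal: v8 appears only positively; assign v8 = True.
Pure literal: v12 appears only negated; assign v12 = False.
Set v1 = False and propagate.
  then v4 is forced to True.
  then v11 is forced to True.
  then v6 is forced to True.
  then v7 is forced to True.
  then v5 is forced to False.
  then v3 is forced to True.
  then v10 is forced to False.
  then v9 is forced to False.
  then v13 is forced to True.
v2 is now unconstrained; take v2 = False.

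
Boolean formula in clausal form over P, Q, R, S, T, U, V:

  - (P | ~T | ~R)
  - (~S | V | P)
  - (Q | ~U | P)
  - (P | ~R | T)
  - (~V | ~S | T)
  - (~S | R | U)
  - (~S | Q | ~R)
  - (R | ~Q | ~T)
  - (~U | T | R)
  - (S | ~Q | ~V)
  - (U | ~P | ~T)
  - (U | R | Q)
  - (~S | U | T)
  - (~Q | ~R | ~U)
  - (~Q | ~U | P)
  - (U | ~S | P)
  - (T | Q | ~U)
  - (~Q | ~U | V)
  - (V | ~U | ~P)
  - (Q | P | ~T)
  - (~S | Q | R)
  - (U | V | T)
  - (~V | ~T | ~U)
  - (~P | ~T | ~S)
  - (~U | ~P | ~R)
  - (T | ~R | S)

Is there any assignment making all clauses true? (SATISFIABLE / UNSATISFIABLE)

U = True:
  Q = True:
    propagation gives R=False, T=False; an empty clause results — contradiction.
  Q = False:
    propagation gives P=True, T=True, V=True; an empty clause results — contradiction.
U = False:
  S = True:
    propagation gives R=True, Q=True, T=True, P=True; an empty clause results — contradiction.
  S = False:
    T = True:
      propagation gives P=False, R=False, Q=False; contradiction.
    T = False:
      propagation gives V=True, Q=False, R=True; contradiction.
Every branch closes, so no satisfying assignment exists.

UNSATISFIABLE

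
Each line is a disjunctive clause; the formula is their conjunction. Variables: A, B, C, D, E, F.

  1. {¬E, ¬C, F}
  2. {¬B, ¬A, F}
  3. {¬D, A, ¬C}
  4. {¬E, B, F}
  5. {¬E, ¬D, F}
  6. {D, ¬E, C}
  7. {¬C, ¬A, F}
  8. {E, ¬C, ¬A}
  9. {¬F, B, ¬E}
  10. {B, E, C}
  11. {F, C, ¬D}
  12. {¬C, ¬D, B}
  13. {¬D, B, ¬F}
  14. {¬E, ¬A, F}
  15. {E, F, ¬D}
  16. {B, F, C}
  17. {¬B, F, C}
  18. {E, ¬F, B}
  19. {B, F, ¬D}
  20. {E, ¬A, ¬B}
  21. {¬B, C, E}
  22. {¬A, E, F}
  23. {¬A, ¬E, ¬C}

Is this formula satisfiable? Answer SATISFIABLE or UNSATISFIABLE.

SATISFIABLE

Set A = False and propagate.
For the remaining variables, B = True, C = True, D = False, E = False, F = False works.
So A=False, B=True, C=True, D=False, E=False, F=False is a satisfying assignment.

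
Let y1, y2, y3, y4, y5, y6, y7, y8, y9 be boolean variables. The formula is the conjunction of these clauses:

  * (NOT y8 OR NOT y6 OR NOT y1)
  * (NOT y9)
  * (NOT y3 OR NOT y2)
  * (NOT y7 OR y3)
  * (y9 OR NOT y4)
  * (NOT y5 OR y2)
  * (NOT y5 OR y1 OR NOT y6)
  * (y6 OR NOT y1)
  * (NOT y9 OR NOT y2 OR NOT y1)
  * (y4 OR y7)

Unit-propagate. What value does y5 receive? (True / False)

False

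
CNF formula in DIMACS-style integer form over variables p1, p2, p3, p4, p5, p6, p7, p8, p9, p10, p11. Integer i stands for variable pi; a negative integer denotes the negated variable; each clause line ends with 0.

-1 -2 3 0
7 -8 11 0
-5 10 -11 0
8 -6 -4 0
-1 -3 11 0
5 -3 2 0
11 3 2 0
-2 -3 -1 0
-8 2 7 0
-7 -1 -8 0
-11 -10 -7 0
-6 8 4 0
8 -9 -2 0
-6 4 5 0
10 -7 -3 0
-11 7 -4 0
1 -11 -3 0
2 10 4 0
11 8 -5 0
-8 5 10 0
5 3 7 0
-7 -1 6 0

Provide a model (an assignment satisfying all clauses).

p1=0, p2=1, p3=1, p4=0, p5=0, p6=0, p7=1, p8=1, p9=0, p10=1, p11=0

Check each clause:
  1. (NOT p1 OR NOT p2 OR p3) — p3 is true.
  2. (NOT p8 OR p7 OR p11) — p7 is true.
  3. (NOT p11 OR NOT p5 OR p10) — p10 is true.
  4. (NOT p4 OR p8 OR NOT p6) — p8 is true.
  5. (NOT p1 OR p11 OR NOT p3) — NOT p1 is true.
  6. (p5 OR p2 OR NOT p3) — p2 is true.
  7. (p3 OR p2 OR p11) — p3 is true.
  8. (NOT p3 OR NOT p1 OR NOT p2) — NOT p1 is true.
  9. (p7 OR p2 OR NOT p8) — p2 is true.
  10. (NOT p8 OR NOT p7 OR NOT p1) — NOT p1 is true.
  11. (NOT p11 OR NOT p7 OR NOT p10) — NOT p11 is true.
  12. (p4 OR NOT p6 OR p8) — p8 is true.
  13. (NOT p2 OR p8 OR NOT p9) — p8 is true.
  14. (NOT p6 OR p4 OR p5) — NOT p6 is true.
  15. (p10 OR NOT p7 OR NOT p3) — p10 is true.
  16. (NOT p4 OR p7 OR NOT p11) — NOT p4 is true.
  17. (NOT p11 OR NOT p3 OR p1) — NOT p11 is true.
  18. (p10 OR p2 OR p4) — p2 is true.
  19. (p8 OR NOT p5 OR p11) — p8 is true.
  20. (p10 OR p5 OR NOT p8) — p10 is true.
  21. (p3 OR p5 OR p7) — p3 is true.
  22. (NOT p1 OR NOT p7 OR p6) — NOT p1 is true.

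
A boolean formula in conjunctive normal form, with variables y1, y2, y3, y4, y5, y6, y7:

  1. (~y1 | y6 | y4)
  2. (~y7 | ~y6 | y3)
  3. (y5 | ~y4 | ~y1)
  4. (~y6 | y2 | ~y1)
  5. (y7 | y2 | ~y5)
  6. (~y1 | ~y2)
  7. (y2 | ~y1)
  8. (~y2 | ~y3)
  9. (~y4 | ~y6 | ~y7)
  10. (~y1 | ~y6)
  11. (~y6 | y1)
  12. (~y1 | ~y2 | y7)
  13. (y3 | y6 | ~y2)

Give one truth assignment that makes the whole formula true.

y1=F, y2=F, y3=T, y4=T, y5=F, y6=F, y7=T

Check each clause:
  1. (y6 | y4 | ~y1) — y4 is true.
  2. (~y7 | y3 | ~y6) — ~y6 is true.
  3. (y5 | ~y1 | ~y4) — ~y1 is true.
  4. (y2 | ~y1 | ~y6) — ~y6 is true.
  5. (~y5 | y2 | y7) — ~y5 is true.
  6. (~y2 | ~y1) — ~y1 is true.
  7. (y2 | ~y1) — ~y1 is true.
  8. (~y2 | ~y3) — ~y2 is true.
  9. (~y4 | ~y7 | ~y6) — ~y6 is true.
  10. (~y1 | ~y6) — ~y6 is true.
  11. (~y6 | y1) — ~y6 is true.
  12. (~y2 | ~y1 | y7) — ~y1 is true.
  13. (y3 | ~y2 | y6) — y3 is true.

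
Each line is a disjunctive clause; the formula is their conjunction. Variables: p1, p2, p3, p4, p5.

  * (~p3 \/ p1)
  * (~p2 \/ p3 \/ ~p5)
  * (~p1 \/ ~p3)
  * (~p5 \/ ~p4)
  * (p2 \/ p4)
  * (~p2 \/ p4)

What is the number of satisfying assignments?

Satisfying assignments:
  p1=F p2=F p3=F p4=T p5=F
  p1=F p2=T p3=F p4=T p5=F
  p1=T p2=F p3=F p4=T p5=F
  p1=T p2=T p3=F p4=T p5=F
Count: 4.

4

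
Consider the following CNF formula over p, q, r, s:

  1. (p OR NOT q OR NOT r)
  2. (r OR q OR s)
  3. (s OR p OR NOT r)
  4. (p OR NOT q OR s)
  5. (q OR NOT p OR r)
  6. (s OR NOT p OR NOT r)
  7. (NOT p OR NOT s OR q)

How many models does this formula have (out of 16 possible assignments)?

The models are:
  p=0 q=0 r=0 s=1
  p=0 q=0 r=1 s=1
  p=0 q=1 r=0 s=1
  p=1 q=1 r=0 s=0
  p=1 q=1 r=0 s=1
  p=1 q=1 r=1 s=1
That's 6 in total.

6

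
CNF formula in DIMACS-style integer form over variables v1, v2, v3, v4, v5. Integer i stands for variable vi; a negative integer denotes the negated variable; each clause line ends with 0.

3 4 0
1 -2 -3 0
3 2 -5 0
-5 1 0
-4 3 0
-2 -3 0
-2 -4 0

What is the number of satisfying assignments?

6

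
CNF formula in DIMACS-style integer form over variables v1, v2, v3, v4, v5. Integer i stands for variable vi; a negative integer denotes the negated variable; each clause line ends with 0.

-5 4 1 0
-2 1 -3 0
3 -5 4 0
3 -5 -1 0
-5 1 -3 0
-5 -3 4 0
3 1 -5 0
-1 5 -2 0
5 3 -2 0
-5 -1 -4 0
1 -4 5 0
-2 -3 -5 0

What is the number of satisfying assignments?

Satisfying assignments:
  v1=0 v2=0 v3=0 v4=0 v5=0
  v1=0 v2=0 v3=1 v4=0 v5=0
  v1=1 v2=0 v3=0 v4=0 v5=0
  v1=1 v2=0 v3=0 v4=1 v5=0
  v1=1 v2=0 v3=1 v4=0 v5=0
  v1=1 v2=0 v3=1 v4=1 v5=0
Count: 6.

6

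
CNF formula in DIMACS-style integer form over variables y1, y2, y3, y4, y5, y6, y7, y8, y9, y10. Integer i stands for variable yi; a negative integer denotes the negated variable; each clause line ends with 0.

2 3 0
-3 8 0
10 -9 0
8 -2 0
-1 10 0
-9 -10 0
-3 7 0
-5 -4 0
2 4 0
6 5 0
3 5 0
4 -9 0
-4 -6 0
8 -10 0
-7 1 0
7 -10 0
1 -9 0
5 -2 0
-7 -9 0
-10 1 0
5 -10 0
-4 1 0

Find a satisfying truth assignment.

y1 = F, y2 = T, y3 = F, y4 = F, y5 = T, y6 = T, y7 = F, y8 = T, y9 = F, y10 = F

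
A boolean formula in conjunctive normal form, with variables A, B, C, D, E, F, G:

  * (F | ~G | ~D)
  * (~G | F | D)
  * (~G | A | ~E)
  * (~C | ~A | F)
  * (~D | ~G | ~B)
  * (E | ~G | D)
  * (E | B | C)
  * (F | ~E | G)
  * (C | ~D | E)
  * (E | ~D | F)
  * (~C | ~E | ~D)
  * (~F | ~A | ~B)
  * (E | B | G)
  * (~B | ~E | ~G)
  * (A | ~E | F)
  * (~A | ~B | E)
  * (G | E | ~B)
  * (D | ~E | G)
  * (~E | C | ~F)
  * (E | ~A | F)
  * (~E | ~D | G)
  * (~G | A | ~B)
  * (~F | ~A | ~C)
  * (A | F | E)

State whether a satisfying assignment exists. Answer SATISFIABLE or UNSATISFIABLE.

SATISFIABLE

Branch on A: take A = False.
Try B = False.
For the remaining variables, C = True, D = True, E = False, F = True, G = True works.
Every clause has at least one true literal under this assignment.
So A=F, B=F, C=T, D=T, E=F, F=T, G=T is a satisfying assignment.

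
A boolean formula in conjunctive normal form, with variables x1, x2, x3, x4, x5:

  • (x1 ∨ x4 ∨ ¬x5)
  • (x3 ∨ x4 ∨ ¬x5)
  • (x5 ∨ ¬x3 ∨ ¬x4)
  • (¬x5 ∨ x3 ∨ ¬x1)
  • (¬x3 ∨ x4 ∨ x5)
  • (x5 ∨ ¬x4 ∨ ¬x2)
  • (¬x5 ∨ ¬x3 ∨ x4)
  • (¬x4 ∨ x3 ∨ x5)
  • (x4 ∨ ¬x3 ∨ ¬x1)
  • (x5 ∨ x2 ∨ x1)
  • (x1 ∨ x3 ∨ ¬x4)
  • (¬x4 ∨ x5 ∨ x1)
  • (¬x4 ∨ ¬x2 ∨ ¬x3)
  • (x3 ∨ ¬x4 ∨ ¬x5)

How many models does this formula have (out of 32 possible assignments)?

The models are:
  x1=0 x2=0 x3=1 x4=1 x5=1
  x1=0 x2=1 x3=0 x4=0 x5=0
  x1=1 x2=0 x3=0 x4=0 x5=0
  x1=1 x2=0 x3=1 x4=1 x5=1
  x1=1 x2=1 x3=0 x4=0 x5=0
Count: 5.

5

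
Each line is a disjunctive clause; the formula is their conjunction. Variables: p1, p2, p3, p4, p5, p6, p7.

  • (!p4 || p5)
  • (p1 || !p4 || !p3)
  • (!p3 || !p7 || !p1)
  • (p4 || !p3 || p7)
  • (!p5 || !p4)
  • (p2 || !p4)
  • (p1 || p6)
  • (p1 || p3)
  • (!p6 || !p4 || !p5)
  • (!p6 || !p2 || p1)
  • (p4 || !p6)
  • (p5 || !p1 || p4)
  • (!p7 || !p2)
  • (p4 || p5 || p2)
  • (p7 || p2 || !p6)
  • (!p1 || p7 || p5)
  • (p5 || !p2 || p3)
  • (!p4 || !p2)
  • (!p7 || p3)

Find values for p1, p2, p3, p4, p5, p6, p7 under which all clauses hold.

p1=True, p2=True, p3=False, p4=False, p5=True, p6=False, p7=False

Check each clause:
  1. (!p4 || p5) — !p4 is true.
  2. (!p3 || !p4 || p1) — p1 is true.
  3. (!p7 || !p1 || !p3) — !p7 is true.
  4. (!p3 || p7 || p4) — !p3 is true.
  5. (!p5 || !p4) — !p4 is true.
  6. (p2 || !p4) — p2 is true.
  7. (p1 || p6) — p1 is true.
  8. (p3 || p1) — p1 is true.
  9. (!p5 || !p6 || !p4) — !p6 is true.
  10. (p1 || !p6 || !p2) — p1 is true.
  11. (p4 || !p6) — !p6 is true.
  12. (!p1 || p5 || p4) — p5 is true.
  13. (!p2 || !p7) — !p7 is true.
  14. (p5 || p4 || p2) — p2 is true.
  15. (p2 || p7 || !p6) — !p6 is true.
  16. (p5 || p7 || !p1) — p5 is true.
  17. (!p2 || p5 || p3) — p5 is true.
  18. (!p2 || !p4) — !p4 is true.
  19. (p3 || !p7) — !p7 is true.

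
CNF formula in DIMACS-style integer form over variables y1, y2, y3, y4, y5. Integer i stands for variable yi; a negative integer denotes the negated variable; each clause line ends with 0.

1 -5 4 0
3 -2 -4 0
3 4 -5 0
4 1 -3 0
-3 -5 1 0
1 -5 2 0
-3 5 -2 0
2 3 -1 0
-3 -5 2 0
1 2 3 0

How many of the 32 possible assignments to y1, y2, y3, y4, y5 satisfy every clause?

7

Satisfying assignments:
  y1=0 y2=0 y3=1 y4=1 y5=0
  y1=0 y2=1 y3=0 y4=0 y5=0
  y1=1 y2=0 y3=1 y4=0 y5=0
  y1=1 y2=0 y3=1 y4=1 y5=0
  y1=1 y2=1 y3=0 y4=0 y5=0
  y1=1 y2=1 y3=1 y4=0 y5=1
  y1=1 y2=1 y3=1 y4=1 y5=1
That's 7 in total.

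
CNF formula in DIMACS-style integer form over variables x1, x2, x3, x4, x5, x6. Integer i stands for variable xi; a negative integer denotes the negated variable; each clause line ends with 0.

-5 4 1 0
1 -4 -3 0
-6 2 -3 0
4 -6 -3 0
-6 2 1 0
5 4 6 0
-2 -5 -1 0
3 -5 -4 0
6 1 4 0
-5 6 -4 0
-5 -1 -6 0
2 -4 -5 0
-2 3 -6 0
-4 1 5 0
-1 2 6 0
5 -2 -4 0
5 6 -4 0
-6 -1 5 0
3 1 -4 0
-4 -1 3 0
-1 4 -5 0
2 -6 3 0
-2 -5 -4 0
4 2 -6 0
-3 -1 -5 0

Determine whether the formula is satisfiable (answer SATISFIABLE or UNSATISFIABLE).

x4 = True:
  x5 = True:
    propagation gives x3=True, x1=True; an empty clause results — contradiction.
  x5 = False:
    propagation gives x1=True, x2=False, x6=True; an empty clause results — contradiction.
x4 = False:
  x6 = True:
    propagation gives x3=False, x2=False; an empty clause results — contradiction.
  x6 = False:
    propagation gives x5=True, x1=True; an empty clause results — contradiction.
Every branch closes, so no satisfying assignment exists.

UNSATISFIABLE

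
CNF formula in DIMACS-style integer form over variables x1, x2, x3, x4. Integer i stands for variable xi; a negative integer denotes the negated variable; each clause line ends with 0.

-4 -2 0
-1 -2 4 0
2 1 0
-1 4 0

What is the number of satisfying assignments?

Satisfying assignments:
  x1=0 x2=1 x3=0 x4=0
  x1=0 x2=1 x3=1 x4=0
  x1=1 x2=0 x3=0 x4=1
  x1=1 x2=0 x3=1 x4=1
That's 4 in total.

4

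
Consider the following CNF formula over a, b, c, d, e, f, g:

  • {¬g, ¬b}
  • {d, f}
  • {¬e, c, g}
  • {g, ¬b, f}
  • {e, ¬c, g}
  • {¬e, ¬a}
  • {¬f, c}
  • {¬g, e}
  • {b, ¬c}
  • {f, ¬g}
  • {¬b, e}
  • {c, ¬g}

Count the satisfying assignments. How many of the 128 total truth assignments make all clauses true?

Satisfying assignments:
  a=0 b=0 c=0 d=1 e=0 f=0 g=0
  a=0 b=1 c=1 d=0 e=1 f=1 g=0
  a=0 b=1 c=1 d=1 e=1 f=1 g=0
  a=1 b=0 c=0 d=1 e=0 f=0 g=0
Count: 4.

4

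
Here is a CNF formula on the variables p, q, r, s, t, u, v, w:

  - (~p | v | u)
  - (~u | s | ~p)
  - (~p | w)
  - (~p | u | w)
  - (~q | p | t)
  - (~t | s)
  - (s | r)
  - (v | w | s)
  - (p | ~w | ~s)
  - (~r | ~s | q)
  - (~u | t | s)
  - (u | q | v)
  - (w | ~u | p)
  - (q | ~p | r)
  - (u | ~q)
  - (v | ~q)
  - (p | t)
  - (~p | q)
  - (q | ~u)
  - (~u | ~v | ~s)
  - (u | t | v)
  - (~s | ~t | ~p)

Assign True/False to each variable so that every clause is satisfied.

p = False, q = False, r = False, s = True, t = True, u = False, v = True, w = False

Set p = False and propagate.
  then t is forced to True.
  then s is forced to True.
  then w is forced to False.
  then u is forced to False.
  then q is forced to False.
  then r is forced to False.
  then v is forced to True.
Every clause has at least one true literal under this assignment.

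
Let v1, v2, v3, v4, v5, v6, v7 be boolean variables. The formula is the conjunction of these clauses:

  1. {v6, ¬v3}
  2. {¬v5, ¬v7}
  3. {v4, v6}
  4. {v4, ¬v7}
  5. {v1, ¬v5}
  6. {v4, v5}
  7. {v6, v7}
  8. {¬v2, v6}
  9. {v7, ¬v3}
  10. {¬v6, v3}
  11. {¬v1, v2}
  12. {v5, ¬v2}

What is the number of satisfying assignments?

2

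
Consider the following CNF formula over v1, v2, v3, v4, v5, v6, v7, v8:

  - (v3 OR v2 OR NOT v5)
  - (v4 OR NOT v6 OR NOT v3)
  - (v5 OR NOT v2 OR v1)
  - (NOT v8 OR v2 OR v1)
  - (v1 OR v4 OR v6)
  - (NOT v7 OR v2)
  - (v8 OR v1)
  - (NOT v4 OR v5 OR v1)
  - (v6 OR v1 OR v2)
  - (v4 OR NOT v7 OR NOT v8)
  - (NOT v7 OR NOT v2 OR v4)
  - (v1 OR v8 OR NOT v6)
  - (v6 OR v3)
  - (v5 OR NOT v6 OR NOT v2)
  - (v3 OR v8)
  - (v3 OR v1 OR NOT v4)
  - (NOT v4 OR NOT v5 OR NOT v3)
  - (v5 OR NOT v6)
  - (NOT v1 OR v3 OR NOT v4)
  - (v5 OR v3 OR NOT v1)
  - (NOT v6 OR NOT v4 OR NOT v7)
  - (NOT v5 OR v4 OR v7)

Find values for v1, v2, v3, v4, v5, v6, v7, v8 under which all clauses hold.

v1=True, v2=False, v3=True, v4=False, v5=False, v6=False, v7=False, v8=False

Try v1 = True.
For the remaining variables, v2 = False, v3 = True, v4 = False, v5 = False, v6 = False, v7 = False, v8 = False works.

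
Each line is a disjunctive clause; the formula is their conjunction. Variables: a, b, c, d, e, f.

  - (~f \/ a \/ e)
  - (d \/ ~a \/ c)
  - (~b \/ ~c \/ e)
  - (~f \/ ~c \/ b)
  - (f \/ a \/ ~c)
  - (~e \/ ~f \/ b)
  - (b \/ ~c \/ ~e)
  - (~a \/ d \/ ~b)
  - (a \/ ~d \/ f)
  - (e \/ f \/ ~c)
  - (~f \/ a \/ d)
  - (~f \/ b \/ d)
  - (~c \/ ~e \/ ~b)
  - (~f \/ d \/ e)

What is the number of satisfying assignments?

12

Case analysis on f and b:
  f=T, b=T: remaining (a,c,d,e) ∈ {(F,F,T,T); (T,F,T,F); (T,F,T,T)} — 3.
  f=T, b=F: remaining (a,c,d,e) ∈ {(T,F,T,F)} — 1.
  f=F, b=T: remaining (a,c,d,e) ∈ {(F,F,F,F); (F,F,F,T); (T,F,T,F); (T,F,T,T)} — 4.
  f=F, b=F: remaining (a,c,d,e) ∈ {(F,F,F,F); (F,F,F,T); (T,F,T,F); (T,F,T,T)} — 4.
Total: 3 + 1 + 4 + 4 = 12.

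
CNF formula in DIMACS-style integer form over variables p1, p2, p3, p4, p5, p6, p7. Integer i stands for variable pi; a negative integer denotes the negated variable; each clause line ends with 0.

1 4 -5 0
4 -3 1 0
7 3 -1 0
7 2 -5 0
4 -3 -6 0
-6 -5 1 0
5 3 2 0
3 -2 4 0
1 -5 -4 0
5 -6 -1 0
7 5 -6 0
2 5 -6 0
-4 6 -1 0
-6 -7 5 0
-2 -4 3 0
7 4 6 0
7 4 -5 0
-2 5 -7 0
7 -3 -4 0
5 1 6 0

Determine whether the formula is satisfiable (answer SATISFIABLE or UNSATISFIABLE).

SATISFIABLE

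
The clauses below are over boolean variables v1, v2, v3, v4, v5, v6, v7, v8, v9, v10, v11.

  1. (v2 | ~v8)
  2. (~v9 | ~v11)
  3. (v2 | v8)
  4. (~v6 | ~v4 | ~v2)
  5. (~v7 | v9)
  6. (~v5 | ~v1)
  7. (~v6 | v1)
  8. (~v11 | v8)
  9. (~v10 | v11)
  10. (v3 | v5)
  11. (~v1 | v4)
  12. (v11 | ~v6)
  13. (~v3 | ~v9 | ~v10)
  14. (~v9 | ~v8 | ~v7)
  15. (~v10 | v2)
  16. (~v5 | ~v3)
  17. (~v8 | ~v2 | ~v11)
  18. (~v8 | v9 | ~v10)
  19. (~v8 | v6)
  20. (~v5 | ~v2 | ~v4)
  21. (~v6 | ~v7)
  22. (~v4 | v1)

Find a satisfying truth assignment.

v1 = True  v2 = True  v3 = True  v4 = True  v5 = False  v6 = False  v7 = False  v8 = False  v9 = False  v10 = False  v11 = False

Pure literal: v7 appears only negated; assign v7 = False.
v10 occurs only negated in the remaining clauses — set v10 = False.
Branch on v1: take v1 = True.
  then v5 is forced to False.
  then v3 is forced to True.
  then v4 is forced to True.
Set v2 = True and propagate.
  then v6 is forced to False.
  then v8 is forced to False.
  then v11 is forced to False.
v9 is now unconstrained; take v9 = False.
Every clause has at least one true literal under this assignment.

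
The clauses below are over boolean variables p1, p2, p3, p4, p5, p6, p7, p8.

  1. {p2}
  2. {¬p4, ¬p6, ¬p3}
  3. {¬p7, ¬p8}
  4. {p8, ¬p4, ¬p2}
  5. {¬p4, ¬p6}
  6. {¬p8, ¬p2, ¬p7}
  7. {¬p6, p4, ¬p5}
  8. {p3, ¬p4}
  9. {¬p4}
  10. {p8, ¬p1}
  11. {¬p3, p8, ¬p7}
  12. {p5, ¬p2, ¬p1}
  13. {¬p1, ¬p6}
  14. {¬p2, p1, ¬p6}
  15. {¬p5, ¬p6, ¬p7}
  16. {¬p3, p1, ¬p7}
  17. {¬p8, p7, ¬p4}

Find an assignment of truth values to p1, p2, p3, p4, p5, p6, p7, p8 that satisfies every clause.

p1=False, p2=True, p3=False, p4=False, p5=False, p6=False, p7=False, p8=True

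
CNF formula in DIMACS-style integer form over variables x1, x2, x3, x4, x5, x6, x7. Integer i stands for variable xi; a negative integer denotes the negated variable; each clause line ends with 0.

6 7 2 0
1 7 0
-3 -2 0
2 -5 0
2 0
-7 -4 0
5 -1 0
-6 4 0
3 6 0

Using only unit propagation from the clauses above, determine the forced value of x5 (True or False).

(x2) stands alone — x2 = True.
In (~x3 \/ ~x2), ~x2 is now false; ~x3 must hold, so x3 = False.
(x3 \/ x6): since x3 = False, the clause reduces to (x6). x6 = True.
(~x6 \/ x4): since x6 = True, the clause reduces to (x4). x4 = True.
In (~x7 \/ ~x4), ~x4 is now false; ~x7 must hold, so x7 = False.
From (x7 \/ x1) and x7 = False: x1 = True.
From (x5 \/ ~x1) and x1 = True: x5 = True.

True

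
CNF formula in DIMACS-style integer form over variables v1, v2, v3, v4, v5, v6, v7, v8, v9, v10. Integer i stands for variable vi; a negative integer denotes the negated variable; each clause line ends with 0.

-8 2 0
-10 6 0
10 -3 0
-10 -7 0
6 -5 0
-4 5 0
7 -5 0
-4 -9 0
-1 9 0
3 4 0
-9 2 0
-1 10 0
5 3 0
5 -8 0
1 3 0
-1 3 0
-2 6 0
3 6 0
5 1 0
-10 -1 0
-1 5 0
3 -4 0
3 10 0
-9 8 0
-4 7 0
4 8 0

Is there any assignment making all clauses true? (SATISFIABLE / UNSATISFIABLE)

v3 = True:
  propagation gives v10=True, v6=True, v7=False, v5=False; an empty clause results — contradiction.
v3 = False:
  propagation gives v4=True; an empty clause results — contradiction.
Every branch closes, so no satisfying assignment exists.

UNSATISFIABLE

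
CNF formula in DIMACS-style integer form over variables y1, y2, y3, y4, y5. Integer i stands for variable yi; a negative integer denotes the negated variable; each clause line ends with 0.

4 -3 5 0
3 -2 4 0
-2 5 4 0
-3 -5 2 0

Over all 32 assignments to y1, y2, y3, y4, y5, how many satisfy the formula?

20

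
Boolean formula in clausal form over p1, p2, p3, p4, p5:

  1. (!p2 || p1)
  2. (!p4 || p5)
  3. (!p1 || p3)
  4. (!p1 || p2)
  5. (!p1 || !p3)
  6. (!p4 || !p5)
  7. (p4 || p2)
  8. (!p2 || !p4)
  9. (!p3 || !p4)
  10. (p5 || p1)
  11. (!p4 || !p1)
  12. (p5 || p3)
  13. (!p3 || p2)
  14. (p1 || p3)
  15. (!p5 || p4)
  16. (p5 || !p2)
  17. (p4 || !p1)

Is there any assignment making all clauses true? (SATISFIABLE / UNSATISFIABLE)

UNSATISFIABLE

p1 = True:
  propagation gives p3=True; an empty clause results — contradiction.
p1 = False:
  propagation gives p2=False, p4=True, p5=True; an empty clause results — contradiction.
Every branch closes, so no satisfying assignment exists.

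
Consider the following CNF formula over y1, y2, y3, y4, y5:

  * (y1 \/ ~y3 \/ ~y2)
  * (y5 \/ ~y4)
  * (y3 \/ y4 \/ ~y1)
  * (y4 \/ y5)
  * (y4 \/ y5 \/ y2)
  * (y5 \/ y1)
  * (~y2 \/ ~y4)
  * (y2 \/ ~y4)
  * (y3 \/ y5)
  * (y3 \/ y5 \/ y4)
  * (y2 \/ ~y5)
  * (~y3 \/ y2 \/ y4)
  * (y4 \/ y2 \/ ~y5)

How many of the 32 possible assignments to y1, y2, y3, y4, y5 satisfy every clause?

2

Satisfying assignments:
  y1=0 y2=1 y3=0 y4=0 y5=1
  y1=1 y2=1 y3=1 y4=0 y5=1
Count: 2.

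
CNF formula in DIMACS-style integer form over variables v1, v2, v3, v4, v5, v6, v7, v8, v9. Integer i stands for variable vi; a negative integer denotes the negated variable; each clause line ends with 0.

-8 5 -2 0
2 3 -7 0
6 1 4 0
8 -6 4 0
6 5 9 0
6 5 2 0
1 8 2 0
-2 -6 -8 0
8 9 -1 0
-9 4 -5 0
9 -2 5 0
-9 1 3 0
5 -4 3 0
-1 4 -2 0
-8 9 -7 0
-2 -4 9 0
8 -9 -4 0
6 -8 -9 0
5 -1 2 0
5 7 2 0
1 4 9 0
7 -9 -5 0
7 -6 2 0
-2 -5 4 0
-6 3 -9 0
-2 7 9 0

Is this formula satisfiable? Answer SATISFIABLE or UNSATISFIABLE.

SATISFIABLE

v3 occurs only positively in the remaining clauses — set v3 = True.
Branch on v1: take v1 = False.
Set v2 = False and propagate.
  then v8 is forced to True.
For the remaining variables, v4 = True, v5 = False, v6 = True, v7 = True, v9 = True works.
So v1=0  v2=0  v3=1  v4=1  v5=0  v6=1  v7=1  v8=1  v9=1 is a satisfying assignment.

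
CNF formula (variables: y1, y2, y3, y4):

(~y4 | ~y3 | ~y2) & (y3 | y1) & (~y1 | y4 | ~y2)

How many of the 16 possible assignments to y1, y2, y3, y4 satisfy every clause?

8

Split on y1, then y2.
  y1=1, y2=1: remaining (y3,y4) ∈ {(0,1)} — 1.
  y1=1, y2=0: remaining (y3,y4) ∈ {(0,0); (0,1); (1,0); (1,1)} — 4.
  y1=0, y2=1: remaining (y3,y4) ∈ {(1,0)} — 1.
  y1=0, y2=0: remaining (y3,y4) ∈ {(1,0); (1,1)} — 2.
Total: 1 + 4 + 1 + 2 = 8.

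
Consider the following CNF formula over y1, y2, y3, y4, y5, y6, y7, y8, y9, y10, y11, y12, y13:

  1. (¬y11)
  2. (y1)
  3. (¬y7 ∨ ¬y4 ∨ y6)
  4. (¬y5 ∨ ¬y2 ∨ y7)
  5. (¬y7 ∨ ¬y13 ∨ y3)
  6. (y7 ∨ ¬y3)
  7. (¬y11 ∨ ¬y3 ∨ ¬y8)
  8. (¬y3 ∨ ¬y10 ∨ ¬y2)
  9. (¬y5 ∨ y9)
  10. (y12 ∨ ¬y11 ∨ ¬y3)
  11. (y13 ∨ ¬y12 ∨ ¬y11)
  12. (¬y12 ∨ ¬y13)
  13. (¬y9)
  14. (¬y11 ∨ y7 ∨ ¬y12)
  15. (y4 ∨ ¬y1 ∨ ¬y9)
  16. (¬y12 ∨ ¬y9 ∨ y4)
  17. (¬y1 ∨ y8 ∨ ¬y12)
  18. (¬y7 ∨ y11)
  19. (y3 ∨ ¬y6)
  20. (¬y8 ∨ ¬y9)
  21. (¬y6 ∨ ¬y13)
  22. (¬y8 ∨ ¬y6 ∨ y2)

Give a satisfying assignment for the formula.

y1=1, y2=1, y3=0, y4=0, y5=0, y6=0, y7=0, y8=0, y9=0, y10=0, y11=0, y12=0, y13=1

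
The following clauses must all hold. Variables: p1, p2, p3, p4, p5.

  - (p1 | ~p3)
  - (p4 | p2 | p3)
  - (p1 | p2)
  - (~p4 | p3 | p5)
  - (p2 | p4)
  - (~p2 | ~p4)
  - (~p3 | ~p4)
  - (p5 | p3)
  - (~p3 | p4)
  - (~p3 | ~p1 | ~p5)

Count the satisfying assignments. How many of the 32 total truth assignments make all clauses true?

3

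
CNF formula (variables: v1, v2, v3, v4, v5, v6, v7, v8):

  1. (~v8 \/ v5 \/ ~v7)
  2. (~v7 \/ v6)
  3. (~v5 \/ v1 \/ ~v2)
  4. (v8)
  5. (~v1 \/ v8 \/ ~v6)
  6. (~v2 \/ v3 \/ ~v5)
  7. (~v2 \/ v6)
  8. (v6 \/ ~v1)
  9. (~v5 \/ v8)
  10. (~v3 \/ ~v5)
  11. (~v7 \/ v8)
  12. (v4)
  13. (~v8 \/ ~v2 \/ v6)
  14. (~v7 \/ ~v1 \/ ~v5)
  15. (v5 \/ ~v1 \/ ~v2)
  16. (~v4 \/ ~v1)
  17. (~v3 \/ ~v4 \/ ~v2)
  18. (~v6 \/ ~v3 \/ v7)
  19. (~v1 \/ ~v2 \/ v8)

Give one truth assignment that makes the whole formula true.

v1 = False, v2 = False, v3 = True, v4 = True, v5 = False, v6 = False, v7 = False, v8 = True

(v8) is a unit clause, so v8 = True.
The clause (v4) is unit: v4 must be True.
The clause (~v1) is unit: v1 must be False.
Pure literal: v2 appears only negated; assign v2 = False.
Try v3 = True.
  then v5 is forced to False.
  then v7 is forced to False.
  then v6 is forced to False.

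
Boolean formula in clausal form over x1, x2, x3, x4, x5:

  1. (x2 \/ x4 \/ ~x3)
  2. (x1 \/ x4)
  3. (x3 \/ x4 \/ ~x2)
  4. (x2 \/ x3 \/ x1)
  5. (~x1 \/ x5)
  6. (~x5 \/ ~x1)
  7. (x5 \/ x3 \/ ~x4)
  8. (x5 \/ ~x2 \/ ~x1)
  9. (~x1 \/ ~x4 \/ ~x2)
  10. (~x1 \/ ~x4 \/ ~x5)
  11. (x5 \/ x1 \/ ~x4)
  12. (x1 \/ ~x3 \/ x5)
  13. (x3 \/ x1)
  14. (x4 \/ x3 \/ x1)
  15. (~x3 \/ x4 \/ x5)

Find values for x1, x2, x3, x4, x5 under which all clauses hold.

x1=0, x2=0, x3=1, x4=1, x5=1

Set x1 = False and propagate.
  then x4 is forced to True.
  then x5 is forced to True.
  then x3 is forced to True.
x2 is now unconstrained; take x2 = False.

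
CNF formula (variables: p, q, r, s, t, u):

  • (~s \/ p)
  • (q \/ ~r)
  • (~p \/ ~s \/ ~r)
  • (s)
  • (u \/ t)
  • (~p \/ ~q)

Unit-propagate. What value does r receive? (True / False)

(s) stands alone — s = True.
From (~s \/ p) and s = True: p = True.
(~p \/ ~r \/ ~s) with s = True, p = True leaves only ~r, so r = False.

False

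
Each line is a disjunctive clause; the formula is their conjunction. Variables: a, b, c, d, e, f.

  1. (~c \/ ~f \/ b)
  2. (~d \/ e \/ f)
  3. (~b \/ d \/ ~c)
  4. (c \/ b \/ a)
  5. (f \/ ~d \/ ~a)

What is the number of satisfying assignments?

29

Split on b, then c.
  b=T, c=T: 5 of the 16 assignments to (a,d,e,f) work.
  b=T, c=F: 13 of the 16 assignments to (a,d,e,f) work.
  b=F, c=T: 5 of the 16 assignments to (a,d,e,f) work.
  b=F, c=F: e free; 3 ways for (a,d,f) × 2^1 = 6.
Total: 5 + 13 + 5 + 6 = 29.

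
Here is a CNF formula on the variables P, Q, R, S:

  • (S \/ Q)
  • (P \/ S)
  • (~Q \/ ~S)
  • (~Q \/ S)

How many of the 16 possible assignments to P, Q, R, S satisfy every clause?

Satisfying assignments:
  P=0 Q=0 R=0 S=1
  P=0 Q=0 R=1 S=1
  P=1 Q=0 R=0 S=1
  P=1 Q=0 R=1 S=1
Count: 4.

4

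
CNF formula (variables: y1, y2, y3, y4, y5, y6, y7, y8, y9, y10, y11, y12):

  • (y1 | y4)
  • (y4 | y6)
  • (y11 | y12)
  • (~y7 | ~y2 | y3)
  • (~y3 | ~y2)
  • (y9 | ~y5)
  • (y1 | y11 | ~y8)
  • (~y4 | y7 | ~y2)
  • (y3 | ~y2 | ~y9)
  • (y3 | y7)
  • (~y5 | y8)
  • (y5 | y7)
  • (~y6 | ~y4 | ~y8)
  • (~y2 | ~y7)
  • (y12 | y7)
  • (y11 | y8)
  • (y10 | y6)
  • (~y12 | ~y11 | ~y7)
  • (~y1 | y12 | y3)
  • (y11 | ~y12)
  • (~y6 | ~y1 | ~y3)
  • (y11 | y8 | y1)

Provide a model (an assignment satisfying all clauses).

Pure literal: y2 appears only negated; assign y2 = False.
Set y1 = False and propagate.
  then y4 is forced to True.
Try y3 = False.
  then y7 is forced to True.
The remaining clauses are satisfied by y5 = False, y6 = True, y8 = False, y9 = True, y10 = False, y11 = True, y12 = False.
Every clause has at least one true literal under this assignment.

y1=False, y2=False, y3=False, y4=True, y5=False, y6=True, y7=True, y8=False, y9=True, y10=False, y11=True, y12=False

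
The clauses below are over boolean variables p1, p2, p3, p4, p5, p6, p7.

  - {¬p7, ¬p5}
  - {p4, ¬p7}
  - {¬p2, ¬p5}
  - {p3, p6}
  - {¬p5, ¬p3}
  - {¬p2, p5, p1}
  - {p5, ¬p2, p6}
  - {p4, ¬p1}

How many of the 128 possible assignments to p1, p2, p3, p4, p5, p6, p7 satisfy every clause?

22

Case analysis on p5 and p2:
  p5=T, p2=T: a clause becomes empty — 0.
  p5=T, p2=F: remaining (p1,p3,p4,p6,p7) ∈ {(F,F,F,T,F); (F,F,T,T,F); (T,F,T,T,F)} — 3.
  p5=F, p2=T: remaining (p1,p3,p4,p6,p7) ∈ {(T,F,T,T,F); (T,F,T,T,T); (T,T,T,T,F); (T,T,T,T,T)} — 4.
  p5=F, p2=F: 15 of the 32 assignments to (p1,p3,p4,p6,p7) work.
Total: 0 + 3 + 4 + 15 = 22.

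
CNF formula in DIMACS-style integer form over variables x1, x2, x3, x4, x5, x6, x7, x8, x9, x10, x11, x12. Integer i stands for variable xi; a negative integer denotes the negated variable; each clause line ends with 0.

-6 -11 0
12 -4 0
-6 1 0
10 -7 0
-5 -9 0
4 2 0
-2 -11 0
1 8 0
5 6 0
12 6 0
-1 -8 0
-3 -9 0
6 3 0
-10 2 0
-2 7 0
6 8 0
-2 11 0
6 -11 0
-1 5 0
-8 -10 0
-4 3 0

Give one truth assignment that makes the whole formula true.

x1=False  x2=False  x3=True  x4=True  x5=True  x6=False  x7=False  x8=True  x9=False  x10=False  x11=False  x12=True

Pure literal: x9 appears only negated; assign x9 = False.
x12 occurs only positively in the remaining clauses — set x12 = True.
Branch on x1: take x1 = False.
  then x6 is forced to False.
  then x8 is forced to True.
  then x5 is forced to True.
  then x3 is forced to True.
  then x11 is forced to False.
  then x2 is forced to False.
  then x4 is forced to True.
  then x10 is forced to False.
  then x7 is forced to False.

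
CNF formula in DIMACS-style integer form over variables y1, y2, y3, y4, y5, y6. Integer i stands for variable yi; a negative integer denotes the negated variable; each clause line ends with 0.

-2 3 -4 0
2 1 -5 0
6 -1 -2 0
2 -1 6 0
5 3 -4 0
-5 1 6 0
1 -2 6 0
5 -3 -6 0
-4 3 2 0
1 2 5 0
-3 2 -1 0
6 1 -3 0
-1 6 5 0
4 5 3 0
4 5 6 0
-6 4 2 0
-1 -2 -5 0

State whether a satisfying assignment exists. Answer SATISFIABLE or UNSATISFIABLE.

Set y1 = False and propagate.
Try y2 = True.
  then y6 is forced to True.
The remaining clauses are satisfied by y3 = True, y4 = True, y5 = True.
So y1 = False, y2 = True, y3 = True, y4 = True, y5 = True, y6 = True is a satisfying assignment.

SATISFIABLE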